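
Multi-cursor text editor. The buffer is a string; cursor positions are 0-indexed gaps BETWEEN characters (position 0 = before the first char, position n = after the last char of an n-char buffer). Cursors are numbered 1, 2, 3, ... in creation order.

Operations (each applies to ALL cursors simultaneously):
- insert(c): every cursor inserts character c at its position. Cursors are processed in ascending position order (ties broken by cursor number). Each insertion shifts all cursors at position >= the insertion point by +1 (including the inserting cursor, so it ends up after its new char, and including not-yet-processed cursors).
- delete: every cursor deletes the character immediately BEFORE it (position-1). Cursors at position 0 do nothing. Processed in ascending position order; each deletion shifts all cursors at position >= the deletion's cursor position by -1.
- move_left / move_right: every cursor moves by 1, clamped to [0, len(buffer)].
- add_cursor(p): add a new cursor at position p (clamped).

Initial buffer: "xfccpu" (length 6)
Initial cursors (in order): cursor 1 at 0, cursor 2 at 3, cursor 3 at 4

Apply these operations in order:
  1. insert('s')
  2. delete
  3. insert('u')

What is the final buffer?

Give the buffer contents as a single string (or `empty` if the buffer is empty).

Answer: uxfcucupu

Derivation:
After op 1 (insert('s')): buffer="sxfcscspu" (len 9), cursors c1@1 c2@5 c3@7, authorship 1...2.3..
After op 2 (delete): buffer="xfccpu" (len 6), cursors c1@0 c2@3 c3@4, authorship ......
After op 3 (insert('u')): buffer="uxfcucupu" (len 9), cursors c1@1 c2@5 c3@7, authorship 1...2.3..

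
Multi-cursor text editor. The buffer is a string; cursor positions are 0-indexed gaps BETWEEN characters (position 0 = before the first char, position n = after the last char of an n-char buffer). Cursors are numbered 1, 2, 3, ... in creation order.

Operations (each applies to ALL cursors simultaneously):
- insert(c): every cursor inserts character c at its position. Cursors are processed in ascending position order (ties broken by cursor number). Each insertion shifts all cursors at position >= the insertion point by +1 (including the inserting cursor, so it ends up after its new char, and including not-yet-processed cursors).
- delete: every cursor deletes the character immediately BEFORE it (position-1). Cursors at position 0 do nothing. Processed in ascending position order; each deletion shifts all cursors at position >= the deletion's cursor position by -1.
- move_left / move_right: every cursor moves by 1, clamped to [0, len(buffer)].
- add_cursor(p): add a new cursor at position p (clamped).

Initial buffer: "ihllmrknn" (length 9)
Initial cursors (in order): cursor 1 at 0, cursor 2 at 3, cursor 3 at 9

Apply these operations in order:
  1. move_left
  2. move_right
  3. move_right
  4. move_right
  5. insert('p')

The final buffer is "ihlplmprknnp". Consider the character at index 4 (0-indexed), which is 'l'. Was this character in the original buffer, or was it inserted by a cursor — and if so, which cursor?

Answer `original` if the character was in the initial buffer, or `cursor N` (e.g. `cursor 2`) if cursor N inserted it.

After op 1 (move_left): buffer="ihllmrknn" (len 9), cursors c1@0 c2@2 c3@8, authorship .........
After op 2 (move_right): buffer="ihllmrknn" (len 9), cursors c1@1 c2@3 c3@9, authorship .........
After op 3 (move_right): buffer="ihllmrknn" (len 9), cursors c1@2 c2@4 c3@9, authorship .........
After op 4 (move_right): buffer="ihllmrknn" (len 9), cursors c1@3 c2@5 c3@9, authorship .........
After op 5 (insert('p')): buffer="ihlplmprknnp" (len 12), cursors c1@4 c2@7 c3@12, authorship ...1..2....3
Authorship (.=original, N=cursor N): . . . 1 . . 2 . . . . 3
Index 4: author = original

Answer: original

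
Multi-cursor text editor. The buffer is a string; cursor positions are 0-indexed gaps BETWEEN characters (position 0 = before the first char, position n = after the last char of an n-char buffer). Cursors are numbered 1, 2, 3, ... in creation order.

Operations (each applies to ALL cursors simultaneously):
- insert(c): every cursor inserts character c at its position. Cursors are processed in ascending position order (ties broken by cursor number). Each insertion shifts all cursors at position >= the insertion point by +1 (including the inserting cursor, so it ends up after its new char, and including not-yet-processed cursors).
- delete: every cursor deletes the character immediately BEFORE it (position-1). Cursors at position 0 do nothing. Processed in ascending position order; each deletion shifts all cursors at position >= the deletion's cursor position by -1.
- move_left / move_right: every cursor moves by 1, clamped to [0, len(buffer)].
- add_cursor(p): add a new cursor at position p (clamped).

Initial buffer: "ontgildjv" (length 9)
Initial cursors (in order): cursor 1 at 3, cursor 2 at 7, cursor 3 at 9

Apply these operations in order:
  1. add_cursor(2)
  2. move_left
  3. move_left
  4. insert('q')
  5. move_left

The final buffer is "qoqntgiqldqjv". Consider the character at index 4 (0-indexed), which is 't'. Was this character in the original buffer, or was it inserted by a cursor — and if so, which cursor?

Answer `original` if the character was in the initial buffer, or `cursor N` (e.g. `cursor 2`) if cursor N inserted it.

Answer: original

Derivation:
After op 1 (add_cursor(2)): buffer="ontgildjv" (len 9), cursors c4@2 c1@3 c2@7 c3@9, authorship .........
After op 2 (move_left): buffer="ontgildjv" (len 9), cursors c4@1 c1@2 c2@6 c3@8, authorship .........
After op 3 (move_left): buffer="ontgildjv" (len 9), cursors c4@0 c1@1 c2@5 c3@7, authorship .........
After op 4 (insert('q')): buffer="qoqntgiqldqjv" (len 13), cursors c4@1 c1@3 c2@8 c3@11, authorship 4.1....2..3..
After op 5 (move_left): buffer="qoqntgiqldqjv" (len 13), cursors c4@0 c1@2 c2@7 c3@10, authorship 4.1....2..3..
Authorship (.=original, N=cursor N): 4 . 1 . . . . 2 . . 3 . .
Index 4: author = original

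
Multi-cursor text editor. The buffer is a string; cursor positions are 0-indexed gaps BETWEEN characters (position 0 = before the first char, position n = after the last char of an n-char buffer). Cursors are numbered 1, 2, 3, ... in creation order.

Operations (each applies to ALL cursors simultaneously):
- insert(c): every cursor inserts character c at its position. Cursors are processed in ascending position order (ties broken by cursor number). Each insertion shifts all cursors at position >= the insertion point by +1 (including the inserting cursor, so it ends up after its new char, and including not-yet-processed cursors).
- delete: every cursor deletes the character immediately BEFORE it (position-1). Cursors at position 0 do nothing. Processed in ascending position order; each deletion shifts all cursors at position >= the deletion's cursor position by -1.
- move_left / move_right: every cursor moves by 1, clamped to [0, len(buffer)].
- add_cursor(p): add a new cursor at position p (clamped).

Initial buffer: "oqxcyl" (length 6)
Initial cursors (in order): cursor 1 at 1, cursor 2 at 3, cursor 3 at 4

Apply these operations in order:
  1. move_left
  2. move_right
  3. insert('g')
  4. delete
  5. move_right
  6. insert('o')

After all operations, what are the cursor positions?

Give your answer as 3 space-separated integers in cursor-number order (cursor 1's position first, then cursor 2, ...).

Answer: 3 6 8

Derivation:
After op 1 (move_left): buffer="oqxcyl" (len 6), cursors c1@0 c2@2 c3@3, authorship ......
After op 2 (move_right): buffer="oqxcyl" (len 6), cursors c1@1 c2@3 c3@4, authorship ......
After op 3 (insert('g')): buffer="ogqxgcgyl" (len 9), cursors c1@2 c2@5 c3@7, authorship .1..2.3..
After op 4 (delete): buffer="oqxcyl" (len 6), cursors c1@1 c2@3 c3@4, authorship ......
After op 5 (move_right): buffer="oqxcyl" (len 6), cursors c1@2 c2@4 c3@5, authorship ......
After op 6 (insert('o')): buffer="oqoxcoyol" (len 9), cursors c1@3 c2@6 c3@8, authorship ..1..2.3.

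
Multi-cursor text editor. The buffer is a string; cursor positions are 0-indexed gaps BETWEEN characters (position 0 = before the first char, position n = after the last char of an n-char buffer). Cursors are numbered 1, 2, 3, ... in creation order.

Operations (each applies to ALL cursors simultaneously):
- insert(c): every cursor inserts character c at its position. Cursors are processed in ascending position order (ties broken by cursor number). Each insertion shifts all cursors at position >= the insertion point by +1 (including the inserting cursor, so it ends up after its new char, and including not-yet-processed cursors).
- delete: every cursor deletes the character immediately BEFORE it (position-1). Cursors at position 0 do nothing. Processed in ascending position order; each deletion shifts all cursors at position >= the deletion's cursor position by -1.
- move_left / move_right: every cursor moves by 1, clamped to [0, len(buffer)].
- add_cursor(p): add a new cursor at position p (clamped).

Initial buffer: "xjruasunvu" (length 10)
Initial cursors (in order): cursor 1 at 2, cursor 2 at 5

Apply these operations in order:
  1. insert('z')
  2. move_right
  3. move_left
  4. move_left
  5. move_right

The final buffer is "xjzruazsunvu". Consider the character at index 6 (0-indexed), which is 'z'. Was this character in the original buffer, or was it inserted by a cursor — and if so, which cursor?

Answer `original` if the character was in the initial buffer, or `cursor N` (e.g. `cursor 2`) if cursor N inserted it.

After op 1 (insert('z')): buffer="xjzruazsunvu" (len 12), cursors c1@3 c2@7, authorship ..1...2.....
After op 2 (move_right): buffer="xjzruazsunvu" (len 12), cursors c1@4 c2@8, authorship ..1...2.....
After op 3 (move_left): buffer="xjzruazsunvu" (len 12), cursors c1@3 c2@7, authorship ..1...2.....
After op 4 (move_left): buffer="xjzruazsunvu" (len 12), cursors c1@2 c2@6, authorship ..1...2.....
After op 5 (move_right): buffer="xjzruazsunvu" (len 12), cursors c1@3 c2@7, authorship ..1...2.....
Authorship (.=original, N=cursor N): . . 1 . . . 2 . . . . .
Index 6: author = 2

Answer: cursor 2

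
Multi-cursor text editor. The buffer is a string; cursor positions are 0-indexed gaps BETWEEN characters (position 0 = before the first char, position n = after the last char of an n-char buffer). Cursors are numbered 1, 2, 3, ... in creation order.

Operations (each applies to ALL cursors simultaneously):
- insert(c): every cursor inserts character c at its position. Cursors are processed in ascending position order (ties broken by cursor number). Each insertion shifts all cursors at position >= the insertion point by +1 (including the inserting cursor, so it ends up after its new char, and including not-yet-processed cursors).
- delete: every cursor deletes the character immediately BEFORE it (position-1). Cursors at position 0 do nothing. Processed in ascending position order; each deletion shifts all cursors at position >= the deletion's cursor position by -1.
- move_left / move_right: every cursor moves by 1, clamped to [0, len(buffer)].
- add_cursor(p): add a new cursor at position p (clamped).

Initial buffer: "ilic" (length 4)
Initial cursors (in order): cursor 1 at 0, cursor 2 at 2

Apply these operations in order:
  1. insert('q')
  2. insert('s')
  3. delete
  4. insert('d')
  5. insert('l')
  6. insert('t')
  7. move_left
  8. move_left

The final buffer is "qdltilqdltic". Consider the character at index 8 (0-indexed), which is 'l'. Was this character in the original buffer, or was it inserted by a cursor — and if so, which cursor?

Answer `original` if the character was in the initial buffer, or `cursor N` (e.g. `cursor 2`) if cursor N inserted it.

After op 1 (insert('q')): buffer="qilqic" (len 6), cursors c1@1 c2@4, authorship 1..2..
After op 2 (insert('s')): buffer="qsilqsic" (len 8), cursors c1@2 c2@6, authorship 11..22..
After op 3 (delete): buffer="qilqic" (len 6), cursors c1@1 c2@4, authorship 1..2..
After op 4 (insert('d')): buffer="qdilqdic" (len 8), cursors c1@2 c2@6, authorship 11..22..
After op 5 (insert('l')): buffer="qdlilqdlic" (len 10), cursors c1@3 c2@8, authorship 111..222..
After op 6 (insert('t')): buffer="qdltilqdltic" (len 12), cursors c1@4 c2@10, authorship 1111..2222..
After op 7 (move_left): buffer="qdltilqdltic" (len 12), cursors c1@3 c2@9, authorship 1111..2222..
After op 8 (move_left): buffer="qdltilqdltic" (len 12), cursors c1@2 c2@8, authorship 1111..2222..
Authorship (.=original, N=cursor N): 1 1 1 1 . . 2 2 2 2 . .
Index 8: author = 2

Answer: cursor 2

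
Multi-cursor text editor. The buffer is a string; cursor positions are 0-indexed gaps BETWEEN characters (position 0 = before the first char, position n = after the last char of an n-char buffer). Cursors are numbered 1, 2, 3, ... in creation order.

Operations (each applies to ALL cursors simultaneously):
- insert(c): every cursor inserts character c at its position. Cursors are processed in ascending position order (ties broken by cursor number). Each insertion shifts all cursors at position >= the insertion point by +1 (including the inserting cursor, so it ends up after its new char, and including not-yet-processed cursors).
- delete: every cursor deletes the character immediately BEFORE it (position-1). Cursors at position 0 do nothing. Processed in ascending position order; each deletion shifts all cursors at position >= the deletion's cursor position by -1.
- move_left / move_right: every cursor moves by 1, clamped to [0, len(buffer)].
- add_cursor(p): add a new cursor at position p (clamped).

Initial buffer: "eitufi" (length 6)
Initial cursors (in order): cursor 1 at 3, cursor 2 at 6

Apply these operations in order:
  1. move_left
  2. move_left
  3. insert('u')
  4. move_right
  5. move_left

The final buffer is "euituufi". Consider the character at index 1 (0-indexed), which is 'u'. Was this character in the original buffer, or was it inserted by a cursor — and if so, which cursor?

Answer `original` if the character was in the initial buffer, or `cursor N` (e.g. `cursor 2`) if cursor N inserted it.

After op 1 (move_left): buffer="eitufi" (len 6), cursors c1@2 c2@5, authorship ......
After op 2 (move_left): buffer="eitufi" (len 6), cursors c1@1 c2@4, authorship ......
After op 3 (insert('u')): buffer="euituufi" (len 8), cursors c1@2 c2@6, authorship .1...2..
After op 4 (move_right): buffer="euituufi" (len 8), cursors c1@3 c2@7, authorship .1...2..
After op 5 (move_left): buffer="euituufi" (len 8), cursors c1@2 c2@6, authorship .1...2..
Authorship (.=original, N=cursor N): . 1 . . . 2 . .
Index 1: author = 1

Answer: cursor 1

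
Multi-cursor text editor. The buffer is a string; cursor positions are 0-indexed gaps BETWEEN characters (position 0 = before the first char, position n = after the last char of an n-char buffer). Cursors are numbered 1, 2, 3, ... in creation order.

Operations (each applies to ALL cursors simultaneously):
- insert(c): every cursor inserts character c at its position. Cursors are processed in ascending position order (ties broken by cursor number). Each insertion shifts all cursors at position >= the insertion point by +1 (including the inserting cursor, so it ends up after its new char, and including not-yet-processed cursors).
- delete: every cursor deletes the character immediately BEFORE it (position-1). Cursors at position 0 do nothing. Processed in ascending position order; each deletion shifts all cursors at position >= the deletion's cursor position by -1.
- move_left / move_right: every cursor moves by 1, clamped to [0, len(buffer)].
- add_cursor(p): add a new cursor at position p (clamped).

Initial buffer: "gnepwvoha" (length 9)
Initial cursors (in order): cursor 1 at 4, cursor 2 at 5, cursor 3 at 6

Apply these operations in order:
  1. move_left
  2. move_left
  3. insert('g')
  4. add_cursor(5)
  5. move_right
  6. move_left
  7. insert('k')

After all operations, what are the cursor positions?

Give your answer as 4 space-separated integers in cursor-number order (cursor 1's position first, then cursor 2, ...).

Answer: 4 8 11 8

Derivation:
After op 1 (move_left): buffer="gnepwvoha" (len 9), cursors c1@3 c2@4 c3@5, authorship .........
After op 2 (move_left): buffer="gnepwvoha" (len 9), cursors c1@2 c2@3 c3@4, authorship .........
After op 3 (insert('g')): buffer="gngegpgwvoha" (len 12), cursors c1@3 c2@5 c3@7, authorship ..1.2.3.....
After op 4 (add_cursor(5)): buffer="gngegpgwvoha" (len 12), cursors c1@3 c2@5 c4@5 c3@7, authorship ..1.2.3.....
After op 5 (move_right): buffer="gngegpgwvoha" (len 12), cursors c1@4 c2@6 c4@6 c3@8, authorship ..1.2.3.....
After op 6 (move_left): buffer="gngegpgwvoha" (len 12), cursors c1@3 c2@5 c4@5 c3@7, authorship ..1.2.3.....
After op 7 (insert('k')): buffer="gngkegkkpgkwvoha" (len 16), cursors c1@4 c2@8 c4@8 c3@11, authorship ..11.224.33.....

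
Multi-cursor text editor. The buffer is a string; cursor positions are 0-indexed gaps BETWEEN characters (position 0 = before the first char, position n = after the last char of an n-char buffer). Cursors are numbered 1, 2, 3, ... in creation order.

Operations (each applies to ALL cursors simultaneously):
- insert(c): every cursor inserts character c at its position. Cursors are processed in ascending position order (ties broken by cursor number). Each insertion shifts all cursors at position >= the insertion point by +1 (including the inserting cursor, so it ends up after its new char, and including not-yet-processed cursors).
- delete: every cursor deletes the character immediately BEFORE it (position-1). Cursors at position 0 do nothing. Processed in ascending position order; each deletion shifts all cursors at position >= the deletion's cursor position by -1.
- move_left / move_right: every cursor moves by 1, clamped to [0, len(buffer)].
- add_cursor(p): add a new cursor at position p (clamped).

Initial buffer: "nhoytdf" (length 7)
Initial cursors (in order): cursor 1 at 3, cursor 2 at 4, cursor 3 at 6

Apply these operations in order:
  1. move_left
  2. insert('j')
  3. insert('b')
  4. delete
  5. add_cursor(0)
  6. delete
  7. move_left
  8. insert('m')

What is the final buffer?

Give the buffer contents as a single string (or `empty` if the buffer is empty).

Answer: mnmhmoymtdf

Derivation:
After op 1 (move_left): buffer="nhoytdf" (len 7), cursors c1@2 c2@3 c3@5, authorship .......
After op 2 (insert('j')): buffer="nhjojytjdf" (len 10), cursors c1@3 c2@5 c3@8, authorship ..1.2..3..
After op 3 (insert('b')): buffer="nhjbojbytjbdf" (len 13), cursors c1@4 c2@7 c3@11, authorship ..11.22..33..
After op 4 (delete): buffer="nhjojytjdf" (len 10), cursors c1@3 c2@5 c3@8, authorship ..1.2..3..
After op 5 (add_cursor(0)): buffer="nhjojytjdf" (len 10), cursors c4@0 c1@3 c2@5 c3@8, authorship ..1.2..3..
After op 6 (delete): buffer="nhoytdf" (len 7), cursors c4@0 c1@2 c2@3 c3@5, authorship .......
After op 7 (move_left): buffer="nhoytdf" (len 7), cursors c4@0 c1@1 c2@2 c3@4, authorship .......
After op 8 (insert('m')): buffer="mnmhmoymtdf" (len 11), cursors c4@1 c1@3 c2@5 c3@8, authorship 4.1.2..3...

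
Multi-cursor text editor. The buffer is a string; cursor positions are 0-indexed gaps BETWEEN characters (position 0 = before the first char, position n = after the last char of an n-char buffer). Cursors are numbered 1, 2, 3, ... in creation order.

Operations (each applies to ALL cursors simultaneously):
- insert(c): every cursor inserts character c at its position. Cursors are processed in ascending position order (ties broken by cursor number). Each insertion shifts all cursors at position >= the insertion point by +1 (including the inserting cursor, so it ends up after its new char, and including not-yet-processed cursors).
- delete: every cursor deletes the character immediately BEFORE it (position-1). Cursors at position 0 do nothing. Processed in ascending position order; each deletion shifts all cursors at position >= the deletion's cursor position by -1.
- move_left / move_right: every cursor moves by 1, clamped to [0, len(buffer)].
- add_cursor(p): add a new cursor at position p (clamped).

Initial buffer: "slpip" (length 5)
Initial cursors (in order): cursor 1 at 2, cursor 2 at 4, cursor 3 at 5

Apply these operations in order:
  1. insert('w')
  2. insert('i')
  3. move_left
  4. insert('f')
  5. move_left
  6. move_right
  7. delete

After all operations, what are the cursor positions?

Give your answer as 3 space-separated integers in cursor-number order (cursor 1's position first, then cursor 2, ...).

After op 1 (insert('w')): buffer="slwpiwpw" (len 8), cursors c1@3 c2@6 c3@8, authorship ..1..2.3
After op 2 (insert('i')): buffer="slwipiwipwi" (len 11), cursors c1@4 c2@8 c3@11, authorship ..11..22.33
After op 3 (move_left): buffer="slwipiwipwi" (len 11), cursors c1@3 c2@7 c3@10, authorship ..11..22.33
After op 4 (insert('f')): buffer="slwfipiwfipwfi" (len 14), cursors c1@4 c2@9 c3@13, authorship ..111..222.333
After op 5 (move_left): buffer="slwfipiwfipwfi" (len 14), cursors c1@3 c2@8 c3@12, authorship ..111..222.333
After op 6 (move_right): buffer="slwfipiwfipwfi" (len 14), cursors c1@4 c2@9 c3@13, authorship ..111..222.333
After op 7 (delete): buffer="slwipiwipwi" (len 11), cursors c1@3 c2@7 c3@10, authorship ..11..22.33

Answer: 3 7 10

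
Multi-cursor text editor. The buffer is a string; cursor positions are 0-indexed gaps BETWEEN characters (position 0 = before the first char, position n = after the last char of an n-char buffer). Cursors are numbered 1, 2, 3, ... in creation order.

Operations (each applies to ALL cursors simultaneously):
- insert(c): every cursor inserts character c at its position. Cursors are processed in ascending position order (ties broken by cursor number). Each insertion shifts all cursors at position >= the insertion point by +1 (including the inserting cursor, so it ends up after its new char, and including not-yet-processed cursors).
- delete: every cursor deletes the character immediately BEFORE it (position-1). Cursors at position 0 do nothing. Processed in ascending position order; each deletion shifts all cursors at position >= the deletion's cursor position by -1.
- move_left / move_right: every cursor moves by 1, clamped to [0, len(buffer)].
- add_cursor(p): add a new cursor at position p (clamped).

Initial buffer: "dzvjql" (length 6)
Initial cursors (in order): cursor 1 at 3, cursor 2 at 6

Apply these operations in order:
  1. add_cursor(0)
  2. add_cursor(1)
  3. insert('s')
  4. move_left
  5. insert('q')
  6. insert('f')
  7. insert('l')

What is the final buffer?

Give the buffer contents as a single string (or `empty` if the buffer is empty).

Answer: qflsdqflszvqflsjqlqfls

Derivation:
After op 1 (add_cursor(0)): buffer="dzvjql" (len 6), cursors c3@0 c1@3 c2@6, authorship ......
After op 2 (add_cursor(1)): buffer="dzvjql" (len 6), cursors c3@0 c4@1 c1@3 c2@6, authorship ......
After op 3 (insert('s')): buffer="sdszvsjqls" (len 10), cursors c3@1 c4@3 c1@6 c2@10, authorship 3.4..1...2
After op 4 (move_left): buffer="sdszvsjqls" (len 10), cursors c3@0 c4@2 c1@5 c2@9, authorship 3.4..1...2
After op 5 (insert('q')): buffer="qsdqszvqsjqlqs" (len 14), cursors c3@1 c4@4 c1@8 c2@13, authorship 33.44..11...22
After op 6 (insert('f')): buffer="qfsdqfszvqfsjqlqfs" (len 18), cursors c3@2 c4@6 c1@11 c2@17, authorship 333.444..111...222
After op 7 (insert('l')): buffer="qflsdqflszvqflsjqlqfls" (len 22), cursors c3@3 c4@8 c1@14 c2@21, authorship 3333.4444..1111...2222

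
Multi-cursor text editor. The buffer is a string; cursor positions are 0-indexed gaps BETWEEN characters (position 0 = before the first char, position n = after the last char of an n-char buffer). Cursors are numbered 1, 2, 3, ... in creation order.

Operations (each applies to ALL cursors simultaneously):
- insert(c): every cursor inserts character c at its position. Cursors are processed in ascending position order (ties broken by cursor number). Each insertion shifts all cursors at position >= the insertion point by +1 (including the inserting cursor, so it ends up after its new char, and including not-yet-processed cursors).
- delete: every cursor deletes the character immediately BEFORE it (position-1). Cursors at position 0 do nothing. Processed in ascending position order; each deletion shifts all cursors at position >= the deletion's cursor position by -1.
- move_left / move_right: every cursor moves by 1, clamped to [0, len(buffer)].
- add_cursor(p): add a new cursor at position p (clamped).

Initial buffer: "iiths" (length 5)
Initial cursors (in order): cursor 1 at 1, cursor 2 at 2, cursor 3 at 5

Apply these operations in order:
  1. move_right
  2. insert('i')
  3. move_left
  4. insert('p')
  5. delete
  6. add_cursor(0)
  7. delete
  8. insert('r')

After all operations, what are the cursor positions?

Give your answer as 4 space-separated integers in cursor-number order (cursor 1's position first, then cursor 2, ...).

Answer: 3 5 8 1

Derivation:
After op 1 (move_right): buffer="iiths" (len 5), cursors c1@2 c2@3 c3@5, authorship .....
After op 2 (insert('i')): buffer="iiitihsi" (len 8), cursors c1@3 c2@5 c3@8, authorship ..1.2..3
After op 3 (move_left): buffer="iiitihsi" (len 8), cursors c1@2 c2@4 c3@7, authorship ..1.2..3
After op 4 (insert('p')): buffer="iipitpihspi" (len 11), cursors c1@3 c2@6 c3@10, authorship ..11.22..33
After op 5 (delete): buffer="iiitihsi" (len 8), cursors c1@2 c2@4 c3@7, authorship ..1.2..3
After op 6 (add_cursor(0)): buffer="iiitihsi" (len 8), cursors c4@0 c1@2 c2@4 c3@7, authorship ..1.2..3
After op 7 (delete): buffer="iiihi" (len 5), cursors c4@0 c1@1 c2@2 c3@4, authorship .12.3
After op 8 (insert('r')): buffer="riririhri" (len 9), cursors c4@1 c1@3 c2@5 c3@8, authorship 4.1122.33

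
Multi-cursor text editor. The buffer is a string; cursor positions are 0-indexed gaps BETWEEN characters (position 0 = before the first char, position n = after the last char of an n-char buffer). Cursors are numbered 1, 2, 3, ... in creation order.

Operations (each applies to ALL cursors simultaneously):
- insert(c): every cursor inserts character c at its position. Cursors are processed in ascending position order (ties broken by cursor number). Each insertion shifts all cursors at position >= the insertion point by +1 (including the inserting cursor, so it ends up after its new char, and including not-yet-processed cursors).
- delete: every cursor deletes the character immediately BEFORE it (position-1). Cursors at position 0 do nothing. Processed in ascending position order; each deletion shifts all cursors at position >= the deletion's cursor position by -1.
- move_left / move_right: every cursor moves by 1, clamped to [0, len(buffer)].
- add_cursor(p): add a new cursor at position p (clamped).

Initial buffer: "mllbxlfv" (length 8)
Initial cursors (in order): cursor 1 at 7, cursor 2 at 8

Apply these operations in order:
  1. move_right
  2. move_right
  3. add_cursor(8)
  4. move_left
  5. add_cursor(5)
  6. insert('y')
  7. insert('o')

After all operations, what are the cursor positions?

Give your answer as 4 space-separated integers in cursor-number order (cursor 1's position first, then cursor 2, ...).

Answer: 15 15 15 7

Derivation:
After op 1 (move_right): buffer="mllbxlfv" (len 8), cursors c1@8 c2@8, authorship ........
After op 2 (move_right): buffer="mllbxlfv" (len 8), cursors c1@8 c2@8, authorship ........
After op 3 (add_cursor(8)): buffer="mllbxlfv" (len 8), cursors c1@8 c2@8 c3@8, authorship ........
After op 4 (move_left): buffer="mllbxlfv" (len 8), cursors c1@7 c2@7 c3@7, authorship ........
After op 5 (add_cursor(5)): buffer="mllbxlfv" (len 8), cursors c4@5 c1@7 c2@7 c3@7, authorship ........
After op 6 (insert('y')): buffer="mllbxylfyyyv" (len 12), cursors c4@6 c1@11 c2@11 c3@11, authorship .....4..123.
After op 7 (insert('o')): buffer="mllbxyolfyyyooov" (len 16), cursors c4@7 c1@15 c2@15 c3@15, authorship .....44..123123.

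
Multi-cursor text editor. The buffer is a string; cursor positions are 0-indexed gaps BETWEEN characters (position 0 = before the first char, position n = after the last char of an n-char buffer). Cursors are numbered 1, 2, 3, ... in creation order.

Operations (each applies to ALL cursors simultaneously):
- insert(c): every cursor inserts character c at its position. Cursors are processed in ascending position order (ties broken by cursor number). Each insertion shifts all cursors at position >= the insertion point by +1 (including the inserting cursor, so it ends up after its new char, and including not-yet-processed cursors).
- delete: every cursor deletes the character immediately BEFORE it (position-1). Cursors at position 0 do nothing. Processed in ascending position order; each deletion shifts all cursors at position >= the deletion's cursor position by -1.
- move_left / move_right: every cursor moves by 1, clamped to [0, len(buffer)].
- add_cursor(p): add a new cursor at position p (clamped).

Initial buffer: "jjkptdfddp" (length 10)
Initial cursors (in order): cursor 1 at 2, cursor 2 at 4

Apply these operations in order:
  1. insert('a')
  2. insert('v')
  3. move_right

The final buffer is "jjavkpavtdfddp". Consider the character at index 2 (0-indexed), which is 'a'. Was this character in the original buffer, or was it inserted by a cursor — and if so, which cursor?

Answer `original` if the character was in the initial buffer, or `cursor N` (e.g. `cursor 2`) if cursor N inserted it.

After op 1 (insert('a')): buffer="jjakpatdfddp" (len 12), cursors c1@3 c2@6, authorship ..1..2......
After op 2 (insert('v')): buffer="jjavkpavtdfddp" (len 14), cursors c1@4 c2@8, authorship ..11..22......
After op 3 (move_right): buffer="jjavkpavtdfddp" (len 14), cursors c1@5 c2@9, authorship ..11..22......
Authorship (.=original, N=cursor N): . . 1 1 . . 2 2 . . . . . .
Index 2: author = 1

Answer: cursor 1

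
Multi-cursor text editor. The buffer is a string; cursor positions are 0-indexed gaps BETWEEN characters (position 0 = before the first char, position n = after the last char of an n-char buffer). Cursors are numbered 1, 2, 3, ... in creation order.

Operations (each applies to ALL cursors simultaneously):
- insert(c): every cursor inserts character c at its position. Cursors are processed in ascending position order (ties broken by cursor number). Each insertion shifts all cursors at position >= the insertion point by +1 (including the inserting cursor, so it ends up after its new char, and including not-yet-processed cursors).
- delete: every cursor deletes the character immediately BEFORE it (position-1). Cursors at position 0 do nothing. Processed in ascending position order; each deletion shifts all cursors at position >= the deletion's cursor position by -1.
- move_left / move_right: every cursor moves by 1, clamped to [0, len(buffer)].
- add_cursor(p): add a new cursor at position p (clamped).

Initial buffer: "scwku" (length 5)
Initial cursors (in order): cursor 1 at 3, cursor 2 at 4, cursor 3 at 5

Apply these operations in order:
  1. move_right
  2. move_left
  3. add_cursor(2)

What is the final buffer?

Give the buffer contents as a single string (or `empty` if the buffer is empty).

After op 1 (move_right): buffer="scwku" (len 5), cursors c1@4 c2@5 c3@5, authorship .....
After op 2 (move_left): buffer="scwku" (len 5), cursors c1@3 c2@4 c3@4, authorship .....
After op 3 (add_cursor(2)): buffer="scwku" (len 5), cursors c4@2 c1@3 c2@4 c3@4, authorship .....

Answer: scwku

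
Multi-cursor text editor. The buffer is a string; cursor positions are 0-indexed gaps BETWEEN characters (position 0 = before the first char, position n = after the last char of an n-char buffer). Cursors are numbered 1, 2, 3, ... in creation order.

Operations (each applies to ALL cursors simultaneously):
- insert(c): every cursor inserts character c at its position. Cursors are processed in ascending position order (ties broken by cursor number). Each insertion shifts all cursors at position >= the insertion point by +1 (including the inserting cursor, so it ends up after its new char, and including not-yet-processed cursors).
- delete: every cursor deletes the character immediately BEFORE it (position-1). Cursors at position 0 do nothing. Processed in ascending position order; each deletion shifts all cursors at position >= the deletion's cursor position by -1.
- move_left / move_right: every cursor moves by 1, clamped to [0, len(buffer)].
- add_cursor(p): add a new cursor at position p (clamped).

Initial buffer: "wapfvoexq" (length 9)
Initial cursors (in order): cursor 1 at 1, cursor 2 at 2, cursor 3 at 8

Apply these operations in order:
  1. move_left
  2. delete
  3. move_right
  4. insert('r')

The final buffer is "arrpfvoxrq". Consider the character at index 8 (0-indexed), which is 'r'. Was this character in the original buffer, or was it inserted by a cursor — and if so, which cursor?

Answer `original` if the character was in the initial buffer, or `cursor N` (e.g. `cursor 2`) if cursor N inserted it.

After op 1 (move_left): buffer="wapfvoexq" (len 9), cursors c1@0 c2@1 c3@7, authorship .........
After op 2 (delete): buffer="apfvoxq" (len 7), cursors c1@0 c2@0 c3@5, authorship .......
After op 3 (move_right): buffer="apfvoxq" (len 7), cursors c1@1 c2@1 c3@6, authorship .......
After op 4 (insert('r')): buffer="arrpfvoxrq" (len 10), cursors c1@3 c2@3 c3@9, authorship .12.....3.
Authorship (.=original, N=cursor N): . 1 2 . . . . . 3 .
Index 8: author = 3

Answer: cursor 3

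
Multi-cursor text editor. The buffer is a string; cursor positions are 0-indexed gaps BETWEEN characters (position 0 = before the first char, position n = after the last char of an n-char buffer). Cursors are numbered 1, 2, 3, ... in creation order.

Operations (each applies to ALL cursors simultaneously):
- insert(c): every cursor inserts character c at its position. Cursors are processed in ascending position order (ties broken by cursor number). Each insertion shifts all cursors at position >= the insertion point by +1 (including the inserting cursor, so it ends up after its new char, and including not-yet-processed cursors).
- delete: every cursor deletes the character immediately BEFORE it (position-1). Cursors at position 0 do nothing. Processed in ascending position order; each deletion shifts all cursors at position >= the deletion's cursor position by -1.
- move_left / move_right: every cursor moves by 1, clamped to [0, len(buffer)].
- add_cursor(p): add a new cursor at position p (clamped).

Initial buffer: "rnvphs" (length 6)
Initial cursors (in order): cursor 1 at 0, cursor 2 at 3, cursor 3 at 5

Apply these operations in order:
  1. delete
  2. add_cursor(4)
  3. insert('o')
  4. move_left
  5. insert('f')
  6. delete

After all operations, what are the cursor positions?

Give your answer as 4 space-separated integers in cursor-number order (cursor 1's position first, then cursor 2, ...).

After op 1 (delete): buffer="rnps" (len 4), cursors c1@0 c2@2 c3@3, authorship ....
After op 2 (add_cursor(4)): buffer="rnps" (len 4), cursors c1@0 c2@2 c3@3 c4@4, authorship ....
After op 3 (insert('o')): buffer="ornoposo" (len 8), cursors c1@1 c2@4 c3@6 c4@8, authorship 1..2.3.4
After op 4 (move_left): buffer="ornoposo" (len 8), cursors c1@0 c2@3 c3@5 c4@7, authorship 1..2.3.4
After op 5 (insert('f')): buffer="fornfopfosfo" (len 12), cursors c1@1 c2@5 c3@8 c4@11, authorship 11..22.33.44
After op 6 (delete): buffer="ornoposo" (len 8), cursors c1@0 c2@3 c3@5 c4@7, authorship 1..2.3.4

Answer: 0 3 5 7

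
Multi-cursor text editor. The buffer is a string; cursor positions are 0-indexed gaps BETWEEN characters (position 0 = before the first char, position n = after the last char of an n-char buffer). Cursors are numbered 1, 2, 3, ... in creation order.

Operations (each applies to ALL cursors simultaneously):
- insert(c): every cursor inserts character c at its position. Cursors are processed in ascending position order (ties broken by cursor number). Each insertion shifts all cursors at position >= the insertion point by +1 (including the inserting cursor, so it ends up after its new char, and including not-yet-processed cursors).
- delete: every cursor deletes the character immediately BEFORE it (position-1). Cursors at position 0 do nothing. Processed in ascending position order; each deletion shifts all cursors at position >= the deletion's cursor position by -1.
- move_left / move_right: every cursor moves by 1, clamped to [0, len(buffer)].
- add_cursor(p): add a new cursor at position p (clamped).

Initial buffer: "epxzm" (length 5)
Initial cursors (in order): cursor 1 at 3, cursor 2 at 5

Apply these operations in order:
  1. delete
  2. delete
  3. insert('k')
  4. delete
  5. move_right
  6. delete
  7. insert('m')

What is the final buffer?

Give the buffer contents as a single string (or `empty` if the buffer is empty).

After op 1 (delete): buffer="epz" (len 3), cursors c1@2 c2@3, authorship ...
After op 2 (delete): buffer="e" (len 1), cursors c1@1 c2@1, authorship .
After op 3 (insert('k')): buffer="ekk" (len 3), cursors c1@3 c2@3, authorship .12
After op 4 (delete): buffer="e" (len 1), cursors c1@1 c2@1, authorship .
After op 5 (move_right): buffer="e" (len 1), cursors c1@1 c2@1, authorship .
After op 6 (delete): buffer="" (len 0), cursors c1@0 c2@0, authorship 
After op 7 (insert('m')): buffer="mm" (len 2), cursors c1@2 c2@2, authorship 12

Answer: mm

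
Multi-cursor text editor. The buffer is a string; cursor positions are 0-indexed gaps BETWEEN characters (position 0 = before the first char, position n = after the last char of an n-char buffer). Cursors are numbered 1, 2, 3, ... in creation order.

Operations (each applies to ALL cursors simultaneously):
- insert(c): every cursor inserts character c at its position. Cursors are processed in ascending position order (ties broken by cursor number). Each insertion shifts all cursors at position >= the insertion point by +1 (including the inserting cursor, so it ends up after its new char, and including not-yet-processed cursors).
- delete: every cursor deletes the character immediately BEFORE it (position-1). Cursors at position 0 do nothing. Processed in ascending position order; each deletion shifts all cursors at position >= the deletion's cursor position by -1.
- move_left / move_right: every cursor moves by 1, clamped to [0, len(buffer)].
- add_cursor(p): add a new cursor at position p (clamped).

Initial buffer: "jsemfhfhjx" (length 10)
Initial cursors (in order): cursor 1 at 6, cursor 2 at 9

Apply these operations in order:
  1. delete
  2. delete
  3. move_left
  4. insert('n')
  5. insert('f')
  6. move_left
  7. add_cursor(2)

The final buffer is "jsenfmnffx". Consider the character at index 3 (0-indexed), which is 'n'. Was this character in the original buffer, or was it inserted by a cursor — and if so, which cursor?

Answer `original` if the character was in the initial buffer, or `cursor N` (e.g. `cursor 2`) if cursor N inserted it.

After op 1 (delete): buffer="jsemffhx" (len 8), cursors c1@5 c2@7, authorship ........
After op 2 (delete): buffer="jsemfx" (len 6), cursors c1@4 c2@5, authorship ......
After op 3 (move_left): buffer="jsemfx" (len 6), cursors c1@3 c2@4, authorship ......
After op 4 (insert('n')): buffer="jsenmnfx" (len 8), cursors c1@4 c2@6, authorship ...1.2..
After op 5 (insert('f')): buffer="jsenfmnffx" (len 10), cursors c1@5 c2@8, authorship ...11.22..
After op 6 (move_left): buffer="jsenfmnffx" (len 10), cursors c1@4 c2@7, authorship ...11.22..
After op 7 (add_cursor(2)): buffer="jsenfmnffx" (len 10), cursors c3@2 c1@4 c2@7, authorship ...11.22..
Authorship (.=original, N=cursor N): . . . 1 1 . 2 2 . .
Index 3: author = 1

Answer: cursor 1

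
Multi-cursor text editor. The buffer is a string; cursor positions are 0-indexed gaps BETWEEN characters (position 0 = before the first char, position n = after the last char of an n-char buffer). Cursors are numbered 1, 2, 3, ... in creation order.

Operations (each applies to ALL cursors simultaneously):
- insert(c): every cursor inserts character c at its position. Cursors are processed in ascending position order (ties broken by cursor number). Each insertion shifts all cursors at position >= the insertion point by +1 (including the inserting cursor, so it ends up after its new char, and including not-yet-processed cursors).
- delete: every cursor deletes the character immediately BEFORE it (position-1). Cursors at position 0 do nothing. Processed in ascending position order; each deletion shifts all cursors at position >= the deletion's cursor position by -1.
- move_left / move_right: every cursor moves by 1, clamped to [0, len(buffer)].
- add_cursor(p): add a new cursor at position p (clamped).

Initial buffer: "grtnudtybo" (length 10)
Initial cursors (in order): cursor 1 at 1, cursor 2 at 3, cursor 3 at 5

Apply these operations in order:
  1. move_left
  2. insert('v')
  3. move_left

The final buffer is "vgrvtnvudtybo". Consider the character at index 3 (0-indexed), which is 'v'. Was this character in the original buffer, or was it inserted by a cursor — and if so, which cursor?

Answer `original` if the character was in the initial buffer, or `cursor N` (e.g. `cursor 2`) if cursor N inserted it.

After op 1 (move_left): buffer="grtnudtybo" (len 10), cursors c1@0 c2@2 c3@4, authorship ..........
After op 2 (insert('v')): buffer="vgrvtnvudtybo" (len 13), cursors c1@1 c2@4 c3@7, authorship 1..2..3......
After op 3 (move_left): buffer="vgrvtnvudtybo" (len 13), cursors c1@0 c2@3 c3@6, authorship 1..2..3......
Authorship (.=original, N=cursor N): 1 . . 2 . . 3 . . . . . .
Index 3: author = 2

Answer: cursor 2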